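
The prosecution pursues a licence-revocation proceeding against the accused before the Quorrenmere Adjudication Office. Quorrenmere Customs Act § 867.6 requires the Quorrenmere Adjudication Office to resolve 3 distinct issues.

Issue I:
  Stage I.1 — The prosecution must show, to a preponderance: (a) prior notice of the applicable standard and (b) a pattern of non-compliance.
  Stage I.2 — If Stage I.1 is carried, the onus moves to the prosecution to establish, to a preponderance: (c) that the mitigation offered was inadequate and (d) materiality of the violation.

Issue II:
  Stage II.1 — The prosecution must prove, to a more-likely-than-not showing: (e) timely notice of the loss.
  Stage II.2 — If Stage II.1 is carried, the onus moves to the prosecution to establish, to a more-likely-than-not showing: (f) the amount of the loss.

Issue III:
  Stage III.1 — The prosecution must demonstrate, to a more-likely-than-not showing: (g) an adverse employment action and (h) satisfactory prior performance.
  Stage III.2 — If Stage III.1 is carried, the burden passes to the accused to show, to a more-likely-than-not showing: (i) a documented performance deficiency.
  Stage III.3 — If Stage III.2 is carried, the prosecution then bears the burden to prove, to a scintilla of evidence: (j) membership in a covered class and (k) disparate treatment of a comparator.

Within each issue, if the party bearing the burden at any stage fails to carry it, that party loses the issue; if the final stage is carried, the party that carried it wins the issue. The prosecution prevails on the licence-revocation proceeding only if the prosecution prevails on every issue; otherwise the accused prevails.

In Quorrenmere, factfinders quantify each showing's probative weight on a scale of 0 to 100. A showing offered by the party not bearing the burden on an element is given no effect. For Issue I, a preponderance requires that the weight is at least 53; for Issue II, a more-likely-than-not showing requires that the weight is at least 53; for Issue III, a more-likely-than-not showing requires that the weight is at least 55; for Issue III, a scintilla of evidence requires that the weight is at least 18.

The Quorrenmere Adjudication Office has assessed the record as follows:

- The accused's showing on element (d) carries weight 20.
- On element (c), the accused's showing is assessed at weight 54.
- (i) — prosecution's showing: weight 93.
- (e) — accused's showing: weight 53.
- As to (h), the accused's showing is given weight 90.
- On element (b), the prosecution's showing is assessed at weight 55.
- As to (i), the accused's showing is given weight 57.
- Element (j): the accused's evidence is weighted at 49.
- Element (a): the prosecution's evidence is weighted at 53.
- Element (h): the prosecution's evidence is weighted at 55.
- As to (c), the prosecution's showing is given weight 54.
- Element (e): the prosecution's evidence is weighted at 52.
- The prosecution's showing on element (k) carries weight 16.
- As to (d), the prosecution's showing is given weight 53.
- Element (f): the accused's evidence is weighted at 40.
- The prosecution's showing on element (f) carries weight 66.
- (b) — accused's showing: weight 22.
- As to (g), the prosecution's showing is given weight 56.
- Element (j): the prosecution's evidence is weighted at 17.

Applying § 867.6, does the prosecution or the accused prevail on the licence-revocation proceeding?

— Issue I —
At Stage I.1 the prosecution must meet a preponderance (weight is at least 53): on (a) the weight is 53, which does reach 53, so (a) meets the standard; on (b) the weight is 55 (the accused's 22 is given no effect), which does reach 53, so (b) meets the standard.
  Stage I.1 is satisfied; the prosecution continues to bear the burden.
At Stage I.2 the prosecution must meet a preponderance (weight is at least 53): on (c) the weight is 54 (the accused's 54 is given no effect), which does reach 53, so (c) meets the standard; on (d) the weight is 53 (the accused's 20 is given no effect), ≥ 53, so (d) meets the standard.
  Stage I.2 carried; the final stage is satisfied.
With every stage satisfied, the prosecution prevails on this issue.
— Issue II —
Stage II.1 (prosecution, a more-likely-than-not showing, weight is at least 53): (e) 52 (accused's 53 disregarded) < 53 — fails.
  Not every element is met, so the prosecution fails to carry Stage II.1.
The accused prevails on this issue.
— Issue III —
Stage III.1 — burden on prosecution; standard: a more-likely-than-not showing (weight is at least 55).
    (g): 56 ≥ 55 [met]
    (h): 55 (accused's 90 disregarded) ≥ 55 [met]
  Stage III.1 carried; the burden shifts to the accused.
Stage III.2 — burden on accused; standard: a more-likely-than-not showing (weight is at least 55).
    (i): 57 (prosecution's 93 disregarded) ≥ 55 [met]
  All elements met. The burden passes to the prosecution.
Stage III.3 — burden on prosecution; standard: a scintilla of evidence (weight is at least 18).
    (j): 17 (accused's 49 disregarded) < 18 [not met]
    (k): 16 < 18 [not met]
  Stage III.3 not carried; the prosecution fails its burden.
So the accused prevails on this issue.
Per-issue: Issue I → prosecution; Issue II → accused; Issue III → accused. The prosecution must prevail on every issue; overall, the accused prevails.

accused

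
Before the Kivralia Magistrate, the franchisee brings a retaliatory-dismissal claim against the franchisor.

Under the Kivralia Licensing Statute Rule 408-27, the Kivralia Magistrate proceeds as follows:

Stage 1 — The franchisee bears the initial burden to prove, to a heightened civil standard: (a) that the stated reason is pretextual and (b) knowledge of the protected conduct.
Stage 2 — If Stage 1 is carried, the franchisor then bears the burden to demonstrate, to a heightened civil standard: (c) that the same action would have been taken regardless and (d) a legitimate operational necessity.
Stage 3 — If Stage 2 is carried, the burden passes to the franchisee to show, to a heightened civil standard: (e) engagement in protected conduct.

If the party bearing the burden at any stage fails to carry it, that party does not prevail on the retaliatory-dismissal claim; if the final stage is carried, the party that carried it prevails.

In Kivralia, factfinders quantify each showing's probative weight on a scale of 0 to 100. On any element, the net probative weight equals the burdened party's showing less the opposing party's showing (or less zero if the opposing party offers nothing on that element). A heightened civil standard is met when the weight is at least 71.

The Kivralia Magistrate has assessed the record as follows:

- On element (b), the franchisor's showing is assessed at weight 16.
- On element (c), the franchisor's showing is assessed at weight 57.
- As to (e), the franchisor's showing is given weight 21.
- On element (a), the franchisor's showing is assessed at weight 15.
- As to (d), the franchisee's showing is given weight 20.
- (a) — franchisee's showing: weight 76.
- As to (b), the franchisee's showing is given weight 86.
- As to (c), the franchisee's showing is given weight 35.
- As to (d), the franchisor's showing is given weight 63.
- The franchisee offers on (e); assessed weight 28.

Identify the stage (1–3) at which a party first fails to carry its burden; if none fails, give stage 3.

stage 1

Stage 1 — burden on franchisee; standard: a heightened civil standard (weight is at least 71).
    (a): 76 − 15 = 61 < 71 [not met]
    (b): 86 − 16 = 70 < 71 [not met]
  Stage 1 not carried; the franchisee fails its burden.
The analysis ends at Stage 1; the franchisor prevails.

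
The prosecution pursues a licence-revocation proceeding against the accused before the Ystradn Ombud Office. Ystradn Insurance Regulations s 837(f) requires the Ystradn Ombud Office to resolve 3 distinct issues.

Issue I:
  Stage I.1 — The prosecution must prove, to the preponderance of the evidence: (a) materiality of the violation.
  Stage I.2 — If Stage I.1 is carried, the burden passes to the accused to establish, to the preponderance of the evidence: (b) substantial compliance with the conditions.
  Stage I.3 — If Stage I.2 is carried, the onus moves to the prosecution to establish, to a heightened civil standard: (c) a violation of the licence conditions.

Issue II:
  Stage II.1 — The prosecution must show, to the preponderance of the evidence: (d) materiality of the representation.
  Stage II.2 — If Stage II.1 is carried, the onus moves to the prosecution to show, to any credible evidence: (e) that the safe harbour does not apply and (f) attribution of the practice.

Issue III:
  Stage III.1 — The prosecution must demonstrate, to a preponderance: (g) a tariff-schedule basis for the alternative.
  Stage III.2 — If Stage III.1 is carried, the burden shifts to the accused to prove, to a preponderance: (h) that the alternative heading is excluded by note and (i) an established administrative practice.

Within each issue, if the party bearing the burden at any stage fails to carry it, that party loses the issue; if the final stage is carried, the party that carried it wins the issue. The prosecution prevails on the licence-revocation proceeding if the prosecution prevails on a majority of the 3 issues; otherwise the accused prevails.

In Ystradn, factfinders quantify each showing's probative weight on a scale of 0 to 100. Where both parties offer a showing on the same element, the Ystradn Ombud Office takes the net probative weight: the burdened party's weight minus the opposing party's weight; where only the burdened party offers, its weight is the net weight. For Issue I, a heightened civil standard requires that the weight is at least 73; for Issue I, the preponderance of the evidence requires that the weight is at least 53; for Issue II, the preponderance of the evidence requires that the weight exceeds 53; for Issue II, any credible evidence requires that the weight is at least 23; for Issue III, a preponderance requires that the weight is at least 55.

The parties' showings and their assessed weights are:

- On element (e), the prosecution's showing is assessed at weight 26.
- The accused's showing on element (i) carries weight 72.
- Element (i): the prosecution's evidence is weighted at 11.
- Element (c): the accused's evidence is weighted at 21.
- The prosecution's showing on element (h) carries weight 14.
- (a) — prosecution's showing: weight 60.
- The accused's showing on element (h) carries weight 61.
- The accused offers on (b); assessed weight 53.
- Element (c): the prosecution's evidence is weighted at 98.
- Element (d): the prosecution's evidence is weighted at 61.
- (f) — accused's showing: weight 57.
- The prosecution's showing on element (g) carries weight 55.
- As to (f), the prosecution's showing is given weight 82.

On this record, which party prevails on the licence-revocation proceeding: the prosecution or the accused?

— Issue I —
Stage I.1 (prosecution, the preponderance of the evidence, weight is at least 53): (a) 60 ≥ 53 — meets.
  Stage I.1 is satisfied; the onus moves to the accused.
Stage I.2 (accused, the preponderance of the evidence, weight is at least 53): (b) 53 ≥ 53 — meets.
  The accused carries Stage I.2; the prosecution now bears the burden.
Stage I.3 (prosecution, a heightened civil standard, weight is at least 73): (c) net 98−21=77 ≥ 73 — meets.
  Stage I.3 carried; the final stage is satisfied.
With every stage satisfied, the prosecution prevails on this issue.
— Issue II —
At Stage II.1 the prosecution must meet the preponderance of the evidence (weight exceeds 53): on (d) the weight is 61, which does exceed 53, so (d) meets the standard.
  All elements met. The prosecution retains the burden for Stage II.2.
At Stage II.2 the prosecution must meet any credible evidence (weight is at least 23): on (e) the weight is 26, ≥ 23, so (e) meets the standard; on (f) the weight is 82 less the opposing 57 gives net 25, which does reach 23, so (f) meets the standard.
  The prosecution carries the last stage.
All stages carried — the prosecution prevails on this issue.
— Issue III —
At Stage III.1 the prosecution must meet a preponderance (weight is at least 55): on (g) the weight is 55, ≥ 55, so (g) meets the standard.
  All elements met. The burden passes to the accused.
At Stage III.2 the accused must meet a preponderance (weight is at least 55): on (h) the weight is 61 less the opposing 14 gives net 47, < 55, so (h) does not meet the standard; on (i) the weight is 72 less the opposing 11 gives net 61, ≥ 55, so (i) meets the standard.
  Not every element is met, so the accused fails to carry Stage III.2.
So the prosecution prevails on this issue.
Per-issue: Issue I → prosecution; Issue II → prosecution; Issue III → prosecution. The prosecution must prevail on a majority of issues; overall, the prosecution prevails.

prosecution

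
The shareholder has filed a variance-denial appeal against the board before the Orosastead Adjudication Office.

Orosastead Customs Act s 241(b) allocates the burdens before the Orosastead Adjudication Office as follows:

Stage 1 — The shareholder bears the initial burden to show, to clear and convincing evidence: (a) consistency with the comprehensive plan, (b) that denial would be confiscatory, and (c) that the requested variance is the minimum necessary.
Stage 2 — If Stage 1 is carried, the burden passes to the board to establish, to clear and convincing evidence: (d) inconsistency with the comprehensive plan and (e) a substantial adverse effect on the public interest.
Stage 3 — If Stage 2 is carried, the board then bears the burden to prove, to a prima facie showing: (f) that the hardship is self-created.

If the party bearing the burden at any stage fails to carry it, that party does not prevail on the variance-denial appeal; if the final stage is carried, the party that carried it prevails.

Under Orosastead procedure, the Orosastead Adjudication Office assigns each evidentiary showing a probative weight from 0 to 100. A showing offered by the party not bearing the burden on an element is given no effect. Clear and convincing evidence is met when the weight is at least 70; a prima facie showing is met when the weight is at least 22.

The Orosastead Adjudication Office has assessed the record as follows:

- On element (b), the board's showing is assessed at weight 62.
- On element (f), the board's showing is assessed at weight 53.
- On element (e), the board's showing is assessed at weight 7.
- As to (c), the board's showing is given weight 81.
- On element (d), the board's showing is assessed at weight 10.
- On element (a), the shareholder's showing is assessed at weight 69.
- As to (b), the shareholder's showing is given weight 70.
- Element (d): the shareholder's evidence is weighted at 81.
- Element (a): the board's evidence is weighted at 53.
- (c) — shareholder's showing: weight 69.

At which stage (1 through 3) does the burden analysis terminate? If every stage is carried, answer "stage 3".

Stage 1 — burden on shareholder; standard: clear and convincing evidence (weight is at least 70).
    (a): 69 (board's 53 disregarded) < 70 [not met]
    (b): 70 (board's 62 disregarded) ≥ 70 [met]
    (c): 69 (board's 81 disregarded) < 70 [not met]
  The shareholder does not carry Stage 1.
The analysis ends at Stage 1; the board prevails.

stage 1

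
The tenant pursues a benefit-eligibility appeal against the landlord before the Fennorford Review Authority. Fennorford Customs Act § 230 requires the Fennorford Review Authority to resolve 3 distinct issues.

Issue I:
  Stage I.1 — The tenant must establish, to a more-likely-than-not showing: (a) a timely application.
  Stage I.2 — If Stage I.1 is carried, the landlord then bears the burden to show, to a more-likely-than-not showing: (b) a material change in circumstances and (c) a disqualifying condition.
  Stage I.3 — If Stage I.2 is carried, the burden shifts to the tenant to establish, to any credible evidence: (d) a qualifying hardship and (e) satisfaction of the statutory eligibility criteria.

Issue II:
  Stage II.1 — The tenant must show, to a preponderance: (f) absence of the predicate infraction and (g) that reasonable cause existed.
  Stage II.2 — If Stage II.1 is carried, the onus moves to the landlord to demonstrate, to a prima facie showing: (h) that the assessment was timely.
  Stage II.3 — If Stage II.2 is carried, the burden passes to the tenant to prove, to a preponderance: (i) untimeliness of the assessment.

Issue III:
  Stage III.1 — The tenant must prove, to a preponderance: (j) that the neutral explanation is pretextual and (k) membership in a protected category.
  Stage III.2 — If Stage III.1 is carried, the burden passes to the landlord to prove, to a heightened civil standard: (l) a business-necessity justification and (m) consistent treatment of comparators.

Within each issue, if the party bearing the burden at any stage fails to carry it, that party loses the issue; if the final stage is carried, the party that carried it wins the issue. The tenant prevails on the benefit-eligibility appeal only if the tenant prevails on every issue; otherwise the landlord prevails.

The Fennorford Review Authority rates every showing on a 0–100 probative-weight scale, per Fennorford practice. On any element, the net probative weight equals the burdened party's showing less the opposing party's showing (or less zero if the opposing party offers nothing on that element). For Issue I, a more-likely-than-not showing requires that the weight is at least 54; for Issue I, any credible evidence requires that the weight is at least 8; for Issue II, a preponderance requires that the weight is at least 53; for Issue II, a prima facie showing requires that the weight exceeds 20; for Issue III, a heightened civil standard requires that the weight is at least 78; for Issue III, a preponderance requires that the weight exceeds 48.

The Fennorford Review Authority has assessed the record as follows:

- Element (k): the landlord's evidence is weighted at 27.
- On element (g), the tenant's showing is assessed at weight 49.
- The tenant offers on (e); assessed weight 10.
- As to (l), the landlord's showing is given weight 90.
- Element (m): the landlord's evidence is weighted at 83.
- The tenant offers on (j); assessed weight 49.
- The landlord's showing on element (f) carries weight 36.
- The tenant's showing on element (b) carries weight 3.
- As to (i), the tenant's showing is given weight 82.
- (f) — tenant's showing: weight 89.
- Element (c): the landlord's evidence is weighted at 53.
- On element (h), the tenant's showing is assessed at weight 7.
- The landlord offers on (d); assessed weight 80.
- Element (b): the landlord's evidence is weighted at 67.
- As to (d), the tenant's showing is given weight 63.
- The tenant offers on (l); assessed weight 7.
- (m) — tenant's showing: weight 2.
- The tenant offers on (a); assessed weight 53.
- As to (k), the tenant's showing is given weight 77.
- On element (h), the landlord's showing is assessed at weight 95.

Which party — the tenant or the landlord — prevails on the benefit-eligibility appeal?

— Issue I —
Stage I.1 (tenant, a more-likely-than-not showing, weight is at least 54): (a) 53 < 54 — fails.
  Not every element is met, so the tenant fails to carry Stage I.1.
The landlord prevails on this issue.
— Issue II —
Stage II.1 (tenant, a preponderance, weight is at least 53): (f) net 89−36=53 ≥ 53 — meets; (g) 49 < 53 — fails.
  Not every element is met, so the tenant fails to carry Stage II.1.
The landlord prevails on this issue.
— Issue III —
Stage III.1 (tenant, a preponderance, weight exceeds 48): (j) 49 > 48 — meets; (k) net 77−27=50 > 48 — meets.
  Stage III.1 carried; the burden shifts to the landlord.
Stage III.2 (landlord, a heightened civil standard, weight is at least 78): (l) net 90−7=83 ≥ 78 — meets; (m) net 83−2=81 ≥ 78 — meets.
  All elements met at the final stage.
All stages carried — the landlord prevails on this issue.
Per-issue: Issue I → landlord; Issue II → landlord; Issue III → landlord. The tenant must prevail on every issue; overall, the landlord prevails.

landlord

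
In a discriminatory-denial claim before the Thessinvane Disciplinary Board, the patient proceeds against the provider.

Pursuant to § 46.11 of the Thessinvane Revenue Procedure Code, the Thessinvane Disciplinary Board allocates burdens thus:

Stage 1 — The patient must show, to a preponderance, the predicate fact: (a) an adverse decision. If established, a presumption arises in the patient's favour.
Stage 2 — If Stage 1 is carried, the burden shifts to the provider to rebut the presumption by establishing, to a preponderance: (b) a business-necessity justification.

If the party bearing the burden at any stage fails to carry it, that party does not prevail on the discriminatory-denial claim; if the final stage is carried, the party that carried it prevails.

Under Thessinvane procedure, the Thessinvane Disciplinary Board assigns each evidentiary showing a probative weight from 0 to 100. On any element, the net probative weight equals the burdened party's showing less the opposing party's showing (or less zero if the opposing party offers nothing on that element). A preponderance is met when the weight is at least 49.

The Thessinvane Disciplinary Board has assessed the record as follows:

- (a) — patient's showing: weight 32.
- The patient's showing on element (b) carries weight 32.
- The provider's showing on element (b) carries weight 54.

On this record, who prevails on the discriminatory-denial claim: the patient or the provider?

provider

At Stage 1 the patient must meet a preponderance (weight is at least 49): on (a) the weight is 32, which does not reach 49, so (a) does not meet the standard.
  The patient does not carry Stage 1.
The provider prevails.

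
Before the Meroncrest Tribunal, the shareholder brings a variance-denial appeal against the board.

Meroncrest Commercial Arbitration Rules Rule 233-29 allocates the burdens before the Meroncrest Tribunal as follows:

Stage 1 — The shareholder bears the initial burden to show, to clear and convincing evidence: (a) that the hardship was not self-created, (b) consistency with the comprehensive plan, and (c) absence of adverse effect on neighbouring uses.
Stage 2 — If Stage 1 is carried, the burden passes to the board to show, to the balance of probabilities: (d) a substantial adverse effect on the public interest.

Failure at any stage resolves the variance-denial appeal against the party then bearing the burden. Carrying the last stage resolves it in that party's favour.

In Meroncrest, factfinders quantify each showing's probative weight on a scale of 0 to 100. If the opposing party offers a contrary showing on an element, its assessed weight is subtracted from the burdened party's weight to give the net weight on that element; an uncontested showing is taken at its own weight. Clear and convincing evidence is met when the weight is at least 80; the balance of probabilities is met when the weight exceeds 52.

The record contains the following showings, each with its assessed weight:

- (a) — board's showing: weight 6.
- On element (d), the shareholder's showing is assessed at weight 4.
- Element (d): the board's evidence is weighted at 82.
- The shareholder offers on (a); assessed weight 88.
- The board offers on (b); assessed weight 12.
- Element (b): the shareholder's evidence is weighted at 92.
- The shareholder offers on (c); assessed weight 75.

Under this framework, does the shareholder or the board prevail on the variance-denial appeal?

board

Stage 1 (shareholder, clear and convincing evidence, weight is at least 80): (a) net 88−6=82 ≥ 80 — meets; (b) net 92−12=80 ≥ 80 — meets; (c) 75 < 80 — fails.
  Not every element is met, so the shareholder fails to carry Stage 1.
So the board prevails.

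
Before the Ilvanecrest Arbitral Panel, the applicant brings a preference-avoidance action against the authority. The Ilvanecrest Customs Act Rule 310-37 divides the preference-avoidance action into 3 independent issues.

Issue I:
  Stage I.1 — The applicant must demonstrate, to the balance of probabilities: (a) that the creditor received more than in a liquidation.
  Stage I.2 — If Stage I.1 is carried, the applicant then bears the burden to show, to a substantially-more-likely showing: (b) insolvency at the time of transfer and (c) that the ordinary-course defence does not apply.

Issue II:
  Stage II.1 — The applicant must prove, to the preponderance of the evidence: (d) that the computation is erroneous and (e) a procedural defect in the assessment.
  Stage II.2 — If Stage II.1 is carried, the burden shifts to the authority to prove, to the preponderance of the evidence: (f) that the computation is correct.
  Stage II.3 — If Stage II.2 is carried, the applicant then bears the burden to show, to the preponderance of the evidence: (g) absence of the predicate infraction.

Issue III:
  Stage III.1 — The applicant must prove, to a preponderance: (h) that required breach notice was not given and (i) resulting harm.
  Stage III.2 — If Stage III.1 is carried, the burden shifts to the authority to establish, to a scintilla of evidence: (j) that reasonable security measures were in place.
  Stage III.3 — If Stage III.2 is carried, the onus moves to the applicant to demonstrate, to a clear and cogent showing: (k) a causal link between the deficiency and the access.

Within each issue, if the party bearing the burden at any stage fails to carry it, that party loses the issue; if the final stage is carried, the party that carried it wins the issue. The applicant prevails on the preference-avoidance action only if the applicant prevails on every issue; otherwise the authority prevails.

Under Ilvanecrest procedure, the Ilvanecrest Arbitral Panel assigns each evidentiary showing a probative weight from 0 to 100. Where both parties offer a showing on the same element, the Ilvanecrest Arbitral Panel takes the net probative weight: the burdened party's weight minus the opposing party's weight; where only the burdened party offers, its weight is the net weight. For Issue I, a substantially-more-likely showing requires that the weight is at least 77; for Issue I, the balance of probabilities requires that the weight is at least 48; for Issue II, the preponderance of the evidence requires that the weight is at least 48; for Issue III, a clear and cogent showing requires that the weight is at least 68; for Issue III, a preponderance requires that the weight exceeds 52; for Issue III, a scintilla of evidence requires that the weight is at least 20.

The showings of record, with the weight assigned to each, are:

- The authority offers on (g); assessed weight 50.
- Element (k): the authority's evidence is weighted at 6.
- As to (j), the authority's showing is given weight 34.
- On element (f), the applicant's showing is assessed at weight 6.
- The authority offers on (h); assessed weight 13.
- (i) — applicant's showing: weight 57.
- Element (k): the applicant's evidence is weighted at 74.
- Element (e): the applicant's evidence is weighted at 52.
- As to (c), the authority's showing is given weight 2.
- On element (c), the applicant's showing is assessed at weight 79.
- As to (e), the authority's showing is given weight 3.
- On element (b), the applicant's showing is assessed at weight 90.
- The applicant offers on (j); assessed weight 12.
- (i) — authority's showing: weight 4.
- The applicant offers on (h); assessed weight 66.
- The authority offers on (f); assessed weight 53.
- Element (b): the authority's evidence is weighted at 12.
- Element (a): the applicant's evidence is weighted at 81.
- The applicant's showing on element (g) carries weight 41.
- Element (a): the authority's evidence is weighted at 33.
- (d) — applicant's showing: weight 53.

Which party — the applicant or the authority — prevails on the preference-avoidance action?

— Issue I —
At Stage I.1 the applicant must meet the balance of probabilities (weight is at least 48): on (a) the weight is 81 less the opposing 33 gives net 48, which does reach 48, so (a) meets the standard.
  All elements met. The applicant retains the burden for Stage I.2.
At Stage I.2 the applicant must meet a substantially-more-likely showing (weight is at least 77): on (b) the weight is 90 less the opposing 12 gives net 78, ≥ 77, so (b) meets the standard; on (c) the weight is 79 less the opposing 2 gives net 77, ≥ 77, so (c) meets the standard.
  Stage I.2 carried; the final stage is satisfied.
With every stage satisfied, the applicant prevails on this issue.
— Issue II —
Stage II.1 (applicant, the preponderance of the evidence, weight is at least 48): (d) 53 ≥ 48 — meets; (e) net 52−3=49 ≥ 48 — meets.
  Stage II.1 carried; the burden shifts to the authority.
Stage II.2 (authority, the preponderance of the evidence, weight is at least 48): (f) net 53−6=47 < 48 — fails.
  Stage II.2 not carried; the authority fails its burden.
The analysis ends at Stage II.2; the applicant prevails on this issue.
— Issue III —
At Stage III.1 the applicant must meet a preponderance (weight exceeds 52): on (h) the weight is 66 less the opposing 13 gives net 53, which does exceed 52, so (h) meets the standard; on (i) the weight is 57 less the opposing 4 gives net 53, which does exceed 52, so (i) meets the standard.
  Stage III.1 is satisfied; the onus moves to the authority.
At Stage III.2 the authority must meet a scintilla of evidence (weight is at least 20): on (j) the weight is 34 less the opposing 12 gives net 22, ≥ 20, so (j) meets the standard.
  Stage III.2 is satisfied; the onus moves to the applicant.
At Stage III.3 the applicant must meet a clear and cogent showing (weight is at least 68): on (k) the weight is 74 less the opposing 6 gives net 68, ≥ 68, so (k) meets the standard.
  Stage III.3 carried; the final stage is satisfied.
All stages carried — the applicant prevails on this issue.
Per-issue: Issue I → applicant; Issue II → applicant; Issue III → applicant. The applicant must prevail on every issue; overall, the applicant prevails.

applicant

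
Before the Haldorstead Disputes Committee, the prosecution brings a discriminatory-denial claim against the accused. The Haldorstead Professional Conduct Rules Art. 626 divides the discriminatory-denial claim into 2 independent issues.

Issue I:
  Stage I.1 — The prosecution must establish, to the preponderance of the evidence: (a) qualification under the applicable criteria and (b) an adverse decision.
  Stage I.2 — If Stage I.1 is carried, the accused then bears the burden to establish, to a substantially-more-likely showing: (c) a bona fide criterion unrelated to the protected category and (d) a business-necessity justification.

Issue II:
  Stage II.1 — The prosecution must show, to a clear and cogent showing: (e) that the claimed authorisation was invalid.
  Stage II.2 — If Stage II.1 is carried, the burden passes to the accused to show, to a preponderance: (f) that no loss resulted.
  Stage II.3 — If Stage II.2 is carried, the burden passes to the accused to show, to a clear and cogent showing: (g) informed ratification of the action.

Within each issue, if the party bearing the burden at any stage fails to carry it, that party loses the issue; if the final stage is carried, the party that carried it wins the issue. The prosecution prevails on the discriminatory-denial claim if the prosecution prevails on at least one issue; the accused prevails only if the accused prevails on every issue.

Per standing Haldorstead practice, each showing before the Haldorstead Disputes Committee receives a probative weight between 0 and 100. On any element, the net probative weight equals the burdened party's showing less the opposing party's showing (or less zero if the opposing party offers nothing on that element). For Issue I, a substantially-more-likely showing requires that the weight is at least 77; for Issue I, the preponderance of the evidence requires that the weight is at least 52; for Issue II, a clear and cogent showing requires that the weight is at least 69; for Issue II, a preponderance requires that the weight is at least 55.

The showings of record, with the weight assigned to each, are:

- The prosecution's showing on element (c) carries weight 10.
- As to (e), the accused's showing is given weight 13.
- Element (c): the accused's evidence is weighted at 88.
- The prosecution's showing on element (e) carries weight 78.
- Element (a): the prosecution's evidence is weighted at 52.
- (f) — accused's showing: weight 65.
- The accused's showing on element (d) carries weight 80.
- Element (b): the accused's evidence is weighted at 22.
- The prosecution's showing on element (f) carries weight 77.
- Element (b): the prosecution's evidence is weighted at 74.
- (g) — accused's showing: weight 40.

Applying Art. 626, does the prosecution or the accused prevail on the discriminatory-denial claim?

accused

— Issue I —
At Stage I.1 the prosecution must meet the preponderance of the evidence (weight is at least 52): on (a) the weight is 52, ≥ 52, so (a) meets the standard; on (b) the weight is 74 less the opposing 22 gives net 52, ≥ 52, so (b) meets the standard.
  Stage I.1 is satisfied; the onus moves to the accused.
At Stage I.2 the accused must meet a substantially-more-likely showing (weight is at least 77): on (c) the weight is 88 less the opposing 10 gives net 78, ≥ 77, so (c) meets the standard; on (d) the weight is 80, ≥ 77, so (d) meets the standard.
  All elements met at the final stage.
All stages carried — the accused prevails on this issue.
— Issue II —
Stage II.1 (prosecution, a clear and cogent showing, weight is at least 69): (e) net 78−13=65 < 69 — fails.
  The prosecution does not carry Stage II.1.
So the accused prevails on this issue.
Per-issue: Issue I → accused; Issue II → accused. The prosecution must prevail on at least one issue; overall, the accused prevails.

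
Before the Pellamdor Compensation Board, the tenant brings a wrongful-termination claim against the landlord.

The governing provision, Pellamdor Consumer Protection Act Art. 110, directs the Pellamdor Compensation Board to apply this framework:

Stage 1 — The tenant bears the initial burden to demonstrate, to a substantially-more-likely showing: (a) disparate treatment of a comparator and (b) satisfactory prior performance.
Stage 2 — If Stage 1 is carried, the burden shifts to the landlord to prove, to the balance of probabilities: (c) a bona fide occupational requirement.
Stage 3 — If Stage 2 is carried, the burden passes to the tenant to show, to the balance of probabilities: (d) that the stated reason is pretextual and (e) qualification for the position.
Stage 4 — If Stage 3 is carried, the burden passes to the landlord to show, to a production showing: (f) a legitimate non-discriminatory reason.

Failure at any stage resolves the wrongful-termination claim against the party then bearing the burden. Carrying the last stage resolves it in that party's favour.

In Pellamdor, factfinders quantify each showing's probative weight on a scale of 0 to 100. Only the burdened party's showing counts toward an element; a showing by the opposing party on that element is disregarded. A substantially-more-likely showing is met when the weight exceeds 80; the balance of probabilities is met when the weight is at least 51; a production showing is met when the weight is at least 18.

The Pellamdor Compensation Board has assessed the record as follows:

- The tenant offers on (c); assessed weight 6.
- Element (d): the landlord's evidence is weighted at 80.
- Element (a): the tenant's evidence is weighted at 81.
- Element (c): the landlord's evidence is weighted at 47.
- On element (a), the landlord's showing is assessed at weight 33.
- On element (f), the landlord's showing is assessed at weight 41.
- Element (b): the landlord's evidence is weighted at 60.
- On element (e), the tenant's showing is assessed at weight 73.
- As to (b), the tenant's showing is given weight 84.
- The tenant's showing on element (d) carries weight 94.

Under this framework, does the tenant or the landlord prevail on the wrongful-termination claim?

tenant

Stage 1 — burden on tenant; standard: a substantially-more-likely showing (weight exceeds 80).
    (a): 81 (landlord's 33 disregarded) > 80 [met]
    (b): 84 (landlord's 60 disregarded) > 80 [met]
  The tenant carries Stage 1; the landlord now bears the burden.
Stage 2 — burden on landlord; standard: the balance of probabilities (weight is at least 51).
    (c): 47 (tenant's 6 disregarded) < 51 [not met]
  Stage 2 not carried; the landlord fails its burden.
So the tenant prevails.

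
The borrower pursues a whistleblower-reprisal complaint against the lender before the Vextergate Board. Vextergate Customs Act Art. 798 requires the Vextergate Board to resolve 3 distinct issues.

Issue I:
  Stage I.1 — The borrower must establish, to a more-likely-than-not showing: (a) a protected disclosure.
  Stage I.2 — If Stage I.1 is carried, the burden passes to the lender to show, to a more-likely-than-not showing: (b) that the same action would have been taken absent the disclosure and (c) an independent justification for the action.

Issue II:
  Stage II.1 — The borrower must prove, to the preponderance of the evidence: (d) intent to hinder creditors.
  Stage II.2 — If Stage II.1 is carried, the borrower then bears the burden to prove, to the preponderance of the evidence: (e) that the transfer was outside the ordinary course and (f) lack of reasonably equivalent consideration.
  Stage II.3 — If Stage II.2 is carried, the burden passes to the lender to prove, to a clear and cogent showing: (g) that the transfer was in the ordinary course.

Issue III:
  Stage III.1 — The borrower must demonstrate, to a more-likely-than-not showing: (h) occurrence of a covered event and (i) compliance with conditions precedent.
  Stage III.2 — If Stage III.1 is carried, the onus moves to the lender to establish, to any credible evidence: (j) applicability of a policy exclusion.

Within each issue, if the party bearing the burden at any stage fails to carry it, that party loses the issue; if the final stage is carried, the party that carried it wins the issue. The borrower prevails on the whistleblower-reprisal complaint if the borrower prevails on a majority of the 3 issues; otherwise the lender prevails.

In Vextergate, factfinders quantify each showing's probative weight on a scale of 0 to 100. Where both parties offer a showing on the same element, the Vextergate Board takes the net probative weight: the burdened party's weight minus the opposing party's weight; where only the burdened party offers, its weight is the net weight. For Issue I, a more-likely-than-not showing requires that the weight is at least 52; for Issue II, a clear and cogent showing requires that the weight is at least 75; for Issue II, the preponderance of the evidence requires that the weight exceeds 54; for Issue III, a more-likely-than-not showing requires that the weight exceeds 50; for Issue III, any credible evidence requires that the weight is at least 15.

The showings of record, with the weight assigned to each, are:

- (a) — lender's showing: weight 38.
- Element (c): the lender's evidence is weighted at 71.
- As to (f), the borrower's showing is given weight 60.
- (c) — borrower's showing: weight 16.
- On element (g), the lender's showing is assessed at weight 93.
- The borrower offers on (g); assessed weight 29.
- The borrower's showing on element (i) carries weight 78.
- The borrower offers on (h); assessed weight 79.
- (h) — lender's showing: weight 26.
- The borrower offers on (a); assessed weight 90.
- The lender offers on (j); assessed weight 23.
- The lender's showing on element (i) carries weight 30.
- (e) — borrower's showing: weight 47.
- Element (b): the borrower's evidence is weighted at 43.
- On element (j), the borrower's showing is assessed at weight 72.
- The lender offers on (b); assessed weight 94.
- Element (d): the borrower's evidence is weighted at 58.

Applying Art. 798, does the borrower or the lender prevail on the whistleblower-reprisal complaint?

— Issue I —
At Stage I.1 the borrower must meet a more-likely-than-not showing (weight is at least 52): on (a) the weight is 90 less the opposing 38 gives net 52, ≥ 52, so (a) meets the standard.
  The borrower carries Stage I.1; the lender now bears the burden.
At Stage I.2 the lender must meet a more-likely-than-not showing (weight is at least 52): on (b) the weight is 94 less the opposing 43 gives net 51, < 52, so (b) does not meet the standard; on (c) the weight is 71 less the opposing 16 gives net 55, which does reach 52, so (c) meets the standard.
  Not every element is met, so the lender fails to carry Stage I.2.
The analysis ends at Stage I.2; the borrower prevails on this issue.
— Issue II —
Stage II.1 — burden on borrower; standard: the preponderance of the evidence (weight exceeds 54).
    (d): 58 > 54 [met]
  Stage II.1 is satisfied; the borrower continues to bear the burden.
Stage II.2 — burden on borrower; standard: the preponderance of the evidence (weight exceeds 54).
    (e): 47 ≤ 54 [not met]
    (f): 60 > 54 [met]
  The borrower does not carry Stage II.2.
The analysis ends at Stage II.2; the lender prevails on this issue.
— Issue III —
Stage III.1 (borrower, a more-likely-than-not showing, weight exceeds 50): (h) net 79−26=53 > 50 — meets; (i) net 78−30=48 ≤ 50 — fails.
  Not every element is met, so the borrower fails to carry Stage III.1.
The analysis ends at Stage III.1; the lender prevails on this issue.
Per-issue: Issue I → borrower; Issue II → lender; Issue III → lender. The borrower must prevail on a majority of issues; overall, the lender prevails.

lender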